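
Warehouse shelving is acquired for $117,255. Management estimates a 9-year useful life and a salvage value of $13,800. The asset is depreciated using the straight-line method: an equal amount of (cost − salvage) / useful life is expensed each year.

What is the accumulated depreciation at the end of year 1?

$11,495

Depreciable base = $117,255 − $13,800 = $103,455.
Annual expense = $103,455 / 9 = $11,495.
End of year 1: book value $105,760.
Accumulated through year 1 = $117,255 − $105,760 = $11,495.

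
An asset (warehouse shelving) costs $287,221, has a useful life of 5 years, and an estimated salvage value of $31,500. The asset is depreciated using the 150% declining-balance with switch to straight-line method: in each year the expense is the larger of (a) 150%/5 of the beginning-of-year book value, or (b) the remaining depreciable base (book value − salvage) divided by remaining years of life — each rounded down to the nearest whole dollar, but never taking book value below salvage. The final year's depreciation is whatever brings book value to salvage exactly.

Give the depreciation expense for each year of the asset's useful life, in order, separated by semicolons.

$86,166; $60,316; $42,221; $33,509; $33,509

Depreciable base = $287,221 − $31,500 = $255,721.
Year 1: DB = ⌊$287,221 × 150%/5⌋ = $86,166; SL = ⌊$255,721/5⌋ = $51,144 → take DB $86,166. Book value $201,055.
Year 2: DB = ⌊$201,055 × 150%/5⌋ = $60,316; SL = ⌊$169,555/4⌋ = $42,388 → take DB $60,316. Book value $140,739.
Year 3: DB = ⌊$140,739 × 150%/5⌋ = $42,221; SL = ⌊$109,239/3⌋ = $36,413 → take DB $42,221. Book value $98,518.
Year 4: DB = ⌊$98,518 × 150%/5⌋ = $29,555; SL = ⌊$67,018/2⌋ = $33,509 → take SL $33,509. Book value $65,009.
Year 5 (final): $65,009 − $31,500 = $33,509. Book value $31,500.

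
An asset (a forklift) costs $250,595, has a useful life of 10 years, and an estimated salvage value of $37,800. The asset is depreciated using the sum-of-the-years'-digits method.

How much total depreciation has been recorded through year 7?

Depreciable base = $250,595 − $37,800 = $212,795.
Sum of the years' digits = 10+9+8+7+6+5+4+3+2+1 = 55.
Year 1: $212,795 × 10/55 = $38,690. Book value $211,905.
Year 2: $212,795 × 9/55 = $34,821. Book value $177,084.
Year 3: $212,795 × 8/55 = $30,952. Book value $146,132.
Year 4: $212,795 × 7/55 = $27,083. Book value $119,049.
Year 5: $212,795 × 6/55 = $23,214. Book value $95,835.
Year 6: $212,795 × 5/55 = $19,345. Book value $76,490.
Year 7: $212,795 × 4/55 = $15,476. Book value $61,014.
Accumulated through year 7 = $250,595 − $61,014 = $189,581.

$189,581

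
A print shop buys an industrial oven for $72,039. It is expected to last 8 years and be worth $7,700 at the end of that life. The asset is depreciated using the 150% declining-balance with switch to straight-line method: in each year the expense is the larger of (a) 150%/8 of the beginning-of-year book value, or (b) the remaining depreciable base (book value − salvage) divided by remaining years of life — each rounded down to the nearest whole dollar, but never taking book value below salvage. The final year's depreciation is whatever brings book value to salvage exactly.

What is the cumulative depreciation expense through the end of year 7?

Depreciable base = $72,039 − $7,700 = $64,339.
Year 1: DB = ⌊$72,039 × 150%/8⌋ = $13,507; SL = ⌊$64,339/8⌋ = $8,042 → take DB $13,507. Book value $58,532.
Year 2: DB = ⌊$58,532 × 150%/8⌋ = $10,974; SL = ⌊$50,832/7⌋ = $7,261 → take DB $10,974. Book value $47,558.
Year 3: DB = ⌊$47,558 × 150%/8⌋ = $8,917; SL = ⌊$39,858/6⌋ = $6,643 → take DB $8,917. Book value $38,641.
Year 4: DB = ⌊$38,641 × 150%/8⌋ = $7,245; SL = ⌊$30,941/5⌋ = $6,188 → take DB $7,245. Book value $31,396.
Year 5: DB = ⌊$31,396 × 150%/8⌋ = $5,886; SL = ⌊$23,696/4⌋ = $5,924 → take SL $5,924. Book value $25,472.
Year 6: DB = ⌊$25,472 × 150%/8⌋ = $4,776; SL = ⌊$17,772/3⌋ = $5,924 → take SL $5,924. Book value $19,548.
Year 7: DB = ⌊$19,548 × 150%/8⌋ = $3,665; SL = ⌊$11,848/2⌋ = $5,924 → take SL $5,924. Book value $13,624.
Accumulated through year 7 = $72,039 − $13,624 = $58,415.

$58,415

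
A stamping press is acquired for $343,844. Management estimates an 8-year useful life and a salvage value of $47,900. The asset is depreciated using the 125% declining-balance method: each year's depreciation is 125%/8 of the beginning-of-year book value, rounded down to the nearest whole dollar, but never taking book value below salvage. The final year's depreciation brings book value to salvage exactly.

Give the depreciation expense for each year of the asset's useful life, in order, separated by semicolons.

Depreciable base = $343,844 − $47,900 = $295,944.
Year 1: ⌊$343,844 × 125%/8⌋ = $53,725. Book value $290,119.
Year 2: ⌊$290,119 × 125%/8⌋ = $45,331. Book value $244,788.
Year 3: ⌊$244,788 × 125%/8⌋ = $38,248. Book value $206,540.
Year 4: ⌊$206,540 × 125%/8⌋ = $32,271. Book value $174,269.
Year 5: ⌊$174,269 × 125%/8⌋ = $27,229. Book value $147,040.
Year 6: ⌊$147,040 × 125%/8⌋ = $22,975. Book value $124,065.
Year 7: ⌊$124,065 × 125%/8⌋ = $19,385. Book value $104,680.
Year 8 (final): $104,680 − $47,900 = $56,780. Book value $47,900.

$53,725; $45,331; $38,248; $32,271; $27,229; $22,975; $19,385; $56,780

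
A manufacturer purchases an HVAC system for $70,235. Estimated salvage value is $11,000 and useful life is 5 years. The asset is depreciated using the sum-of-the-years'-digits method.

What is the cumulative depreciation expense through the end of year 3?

Depreciable base = $70,235 − $11,000 = $59,235.
Sum of the years' digits = 5+4+3+2+1 = 15.
Year 1: $59,235 × 5/15 = $19,745. Book value $50,490.
Year 2: $59,235 × 4/15 = $15,796. Book value $34,694.
Year 3: $59,235 × 3/15 = $11,847. Book value $22,847.
Accumulated through year 3 = $70,235 − $22,847 = $47,388.

$47,388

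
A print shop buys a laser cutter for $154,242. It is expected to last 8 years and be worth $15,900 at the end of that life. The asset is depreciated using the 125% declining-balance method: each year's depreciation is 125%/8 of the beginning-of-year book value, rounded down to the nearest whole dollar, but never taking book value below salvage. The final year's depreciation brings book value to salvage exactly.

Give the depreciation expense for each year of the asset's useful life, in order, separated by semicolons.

Depreciable base = $154,242 − $15,900 = $138,342.
Year 1: ⌊$154,242 × 125%/8⌋ = $24,100. Book value $130,142.
Year 2: ⌊$130,142 × 125%/8⌋ = $20,334. Book value $109,808.
Year 3: ⌊$109,808 × 125%/8⌋ = $17,157. Book value $92,651.
Year 4: ⌊$92,651 × 125%/8⌋ = $14,476. Book value $78,175.
Year 5: ⌊$78,175 × 125%/8⌋ = $12,214. Book value $65,961.
Year 6: ⌊$65,961 × 125%/8⌋ = $10,306. Book value $55,655.
Year 7: ⌊$55,655 × 125%/8⌋ = $8,696. Book value $46,959.
Year 8 (final): $46,959 − $15,900 = $31,059. Book value $15,900.

$24,100; $20,334; $17,157; $14,476; $12,214; $10,306; $8,696; $31,059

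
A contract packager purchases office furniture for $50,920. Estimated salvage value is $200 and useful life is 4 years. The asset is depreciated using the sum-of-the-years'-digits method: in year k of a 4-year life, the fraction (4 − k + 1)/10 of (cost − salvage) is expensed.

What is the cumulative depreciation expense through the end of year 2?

$35,504

Depreciable base = $50,920 − $200 = $50,720.
Sum of the years' digits = 4+3+2+1 = 10.
Year 1: $50,720 × 4/10 = $20,288. Book value $30,632.
Year 2: $50,720 × 3/10 = $15,216. Book value $15,416.
Accumulated through year 2 = $50,920 − $15,416 = $35,504.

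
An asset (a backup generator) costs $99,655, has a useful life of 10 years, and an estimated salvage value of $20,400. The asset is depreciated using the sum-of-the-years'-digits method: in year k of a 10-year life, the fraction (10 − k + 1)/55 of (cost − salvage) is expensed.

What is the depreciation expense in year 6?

$7,205

Depreciable base = $99,655 − $20,400 = $79,255.
Sum of the years' digits = 10+9+8+7+6+5+4+3+2+1 = 55.
Year 1: $79,255 × 10/55 = $14,410. Book value $85,245.
Year 2: $79,255 × 9/55 = $12,969. Book value $72,276.
Year 3: $79,255 × 8/55 = $11,528. Book value $60,748.
Year 4: $79,255 × 7/55 = $10,087. Book value $50,661.
Year 5: $79,255 × 6/55 = $8,646. Book value $42,015.
Year 6: $79,255 × 5/55 = $7,205. Book value $34,810.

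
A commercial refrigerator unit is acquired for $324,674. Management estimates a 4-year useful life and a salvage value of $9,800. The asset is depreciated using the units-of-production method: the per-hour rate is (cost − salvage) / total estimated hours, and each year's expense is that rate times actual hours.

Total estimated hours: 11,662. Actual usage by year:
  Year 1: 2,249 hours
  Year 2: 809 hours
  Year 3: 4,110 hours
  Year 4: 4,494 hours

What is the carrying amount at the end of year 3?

Depreciable base = $324,674 − $9,800 = $314,874.
Rate = $314,874 / 11,662 hours = $27 per hour.
Year 1: 2,249 × $27 = $60,723. Book value $263,951.
Year 2: 809 × $27 = $21,843. Book value $242,108.
Year 3: 4,110 × $27 = $110,970. Book value $131,138.

$131,138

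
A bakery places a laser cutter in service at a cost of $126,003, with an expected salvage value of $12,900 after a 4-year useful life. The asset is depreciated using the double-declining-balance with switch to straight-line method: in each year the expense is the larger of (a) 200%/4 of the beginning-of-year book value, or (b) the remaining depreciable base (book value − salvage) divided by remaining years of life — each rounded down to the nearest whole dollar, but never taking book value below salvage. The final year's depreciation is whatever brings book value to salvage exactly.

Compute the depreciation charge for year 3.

$15,750

Depreciable base = $126,003 − $12,900 = $113,103.
Year 1: DB = ⌊$126,003 × 200%/4⌋ = $63,001; SL = ⌊$113,103/4⌋ = $28,275 → take DB $63,001. Book value $63,002.
Year 2: DB = ⌊$63,002 × 200%/4⌋ = $31,501; SL = ⌊$50,102/3⌋ = $16,700 → take DB $31,501. Book value $31,501.
Year 3: DB = ⌊$31,501 × 200%/4⌋ = $15,750; SL = ⌊$18,601/2⌋ = $9,300 → take DB $15,750. Book value $15,751.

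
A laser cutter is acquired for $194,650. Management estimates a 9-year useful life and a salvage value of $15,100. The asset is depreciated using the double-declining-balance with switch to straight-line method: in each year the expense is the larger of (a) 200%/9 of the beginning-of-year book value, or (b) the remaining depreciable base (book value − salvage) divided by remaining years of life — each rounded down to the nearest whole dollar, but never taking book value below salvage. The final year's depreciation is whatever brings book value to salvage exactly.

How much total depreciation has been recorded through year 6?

Depreciable base = $194,650 − $15,100 = $179,550.
Year 1: DB = ⌊$194,650 × 200%/9⌋ = $43,255; SL = ⌊$179,550/9⌋ = $19,950 → take DB $43,255. Book value $151,395.
Year 2: DB = ⌊$151,395 × 200%/9⌋ = $33,643; SL = ⌊$136,295/8⌋ = $17,036 → take DB $33,643. Book value $117,752.
Year 3: DB = ⌊$117,752 × 200%/9⌋ = $26,167; SL = ⌊$102,652/7⌋ = $14,664 → take DB $26,167. Book value $91,585.
Year 4: DB = ⌊$91,585 × 200%/9⌋ = $20,352; SL = ⌊$76,485/6⌋ = $12,747 → take DB $20,352. Book value $71,233.
Year 5: DB = ⌊$71,233 × 200%/9⌋ = $15,829; SL = ⌊$56,133/5⌋ = $11,226 → take DB $15,829. Book value $55,404.
Year 6: DB = ⌊$55,404 × 200%/9⌋ = $12,312; SL = ⌊$40,304/4⌋ = $10,076 → take DB $12,312. Book value $43,092.
Accumulated through year 6 = $194,650 − $43,092 = $151,558.

$151,558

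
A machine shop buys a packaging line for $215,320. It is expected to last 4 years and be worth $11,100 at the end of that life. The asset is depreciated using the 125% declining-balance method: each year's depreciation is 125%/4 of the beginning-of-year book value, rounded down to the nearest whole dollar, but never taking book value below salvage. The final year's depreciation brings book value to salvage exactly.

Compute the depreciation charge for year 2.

$46,260

Depreciable base = $215,320 − $11,100 = $204,220.
Year 1: ⌊$215,320 × 125%/4⌋ = $67,287. Book value $148,033.
Year 2: ⌊$148,033 × 125%/4⌋ = $46,260. Book value $101,773.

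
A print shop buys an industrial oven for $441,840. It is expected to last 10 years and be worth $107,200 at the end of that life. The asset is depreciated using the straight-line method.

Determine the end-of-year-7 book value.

$207,592

Depreciable base = $441,840 − $107,200 = $334,640.
Annual expense = $334,640 / 10 = $33,464.
End of year 1: book value $408,376.
End of year 2: book value $374,912.
End of year 3: book value $341,448.
End of year 4: book value $307,984.
End of year 5: book value $274,520.
End of year 6: book value $241,056.
End of year 7: book value $207,592.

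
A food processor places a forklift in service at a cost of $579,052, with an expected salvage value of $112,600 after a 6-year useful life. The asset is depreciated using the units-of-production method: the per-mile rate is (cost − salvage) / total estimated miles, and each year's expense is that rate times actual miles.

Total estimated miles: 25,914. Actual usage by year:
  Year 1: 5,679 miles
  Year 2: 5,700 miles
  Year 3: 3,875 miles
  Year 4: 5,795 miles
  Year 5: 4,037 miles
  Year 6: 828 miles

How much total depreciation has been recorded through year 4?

Depreciable base = $579,052 − $112,600 = $466,452.
Rate = $466,452 / 25,914 miles = $18 per mile.
Year 1: 5,679 × $18 = $102,222. Book value $476,830.
Year 2: 5,700 × $18 = $102,600. Book value $374,230.
Year 3: 3,875 × $18 = $69,750. Book value $304,480.
Year 4: 5,795 × $18 = $104,310. Book value $200,170.
Accumulated through year 4 = $579,052 − $200,170 = $378,882.

$378,882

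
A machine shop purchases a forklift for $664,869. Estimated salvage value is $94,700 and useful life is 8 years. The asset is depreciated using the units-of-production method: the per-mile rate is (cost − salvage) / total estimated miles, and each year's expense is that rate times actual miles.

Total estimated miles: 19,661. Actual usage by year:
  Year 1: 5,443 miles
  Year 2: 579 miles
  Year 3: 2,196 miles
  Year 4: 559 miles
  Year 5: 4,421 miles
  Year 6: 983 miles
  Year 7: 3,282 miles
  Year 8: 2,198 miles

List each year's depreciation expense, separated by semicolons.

$157,847; $16,791; $63,684; $16,211; $128,209; $28,507; $95,178; $63,742

Depreciable base = $664,869 − $94,700 = $570,169.
Rate = $570,169 / 19,661 miles = $29 per mile.
Year 1: 5,443 × $29 = $157,847. Book value $507,022.
Year 2: 579 × $29 = $16,791. Book value $490,231.
Year 3: 2,196 × $29 = $63,684. Book value $426,547.
Year 4: 559 × $29 = $16,211. Book value $410,336.
Year 5: 4,421 × $29 = $128,209. Book value $282,127.
Year 6: 983 × $29 = $28,507. Book value $253,620.
Year 7: 3,282 × $29 = $95,178. Book value $158,442.
Year 8: 2,198 × $29 = $63,742. Book value $94,700.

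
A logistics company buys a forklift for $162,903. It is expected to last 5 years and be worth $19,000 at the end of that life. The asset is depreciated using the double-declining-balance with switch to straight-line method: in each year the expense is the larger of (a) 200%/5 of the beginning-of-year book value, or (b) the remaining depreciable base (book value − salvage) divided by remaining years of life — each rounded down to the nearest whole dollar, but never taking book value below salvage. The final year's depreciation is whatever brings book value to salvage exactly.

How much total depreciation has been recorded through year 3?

Depreciable base = $162,903 − $19,000 = $143,903.
Year 1: DB = ⌊$162,903 × 200%/5⌋ = $65,161; SL = ⌊$143,903/5⌋ = $28,780 → take DB $65,161. Book value $97,742.
Year 2: DB = ⌊$97,742 × 200%/5⌋ = $39,096; SL = ⌊$78,742/4⌋ = $19,685 → take DB $39,096. Book value $58,646.
Year 3: DB = ⌊$58,646 × 200%/5⌋ = $23,458; SL = ⌊$39,646/3⌋ = $13,215 → take DB $23,458. Book value $35,188.
Accumulated through year 3 = $162,903 − $35,188 = $127,715.

$127,715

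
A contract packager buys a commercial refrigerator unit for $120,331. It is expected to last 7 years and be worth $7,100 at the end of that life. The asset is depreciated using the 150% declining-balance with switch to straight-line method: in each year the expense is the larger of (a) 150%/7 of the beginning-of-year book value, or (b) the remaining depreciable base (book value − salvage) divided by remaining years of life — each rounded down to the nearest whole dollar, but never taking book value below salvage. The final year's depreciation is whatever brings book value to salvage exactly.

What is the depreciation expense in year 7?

Depreciable base = $120,331 − $7,100 = $113,231.
Year 1: DB = ⌊$120,331 × 150%/7⌋ = $25,785; SL = ⌊$113,231/7⌋ = $16,175 → take DB $25,785. Book value $94,546.
Year 2: DB = ⌊$94,546 × 150%/7⌋ = $20,259; SL = ⌊$87,446/6⌋ = $14,574 → take DB $20,259. Book value $74,287.
Year 3: DB = ⌊$74,287 × 150%/7⌋ = $15,918; SL = ⌊$67,187/5⌋ = $13,437 → take DB $15,918. Book value $58,369.
Year 4: DB = ⌊$58,369 × 150%/7⌋ = $12,507; SL = ⌊$51,269/4⌋ = $12,817 → take SL $12,817. Book value $45,552.
Year 5: DB = ⌊$45,552 × 150%/7⌋ = $9,761; SL = ⌊$38,452/3⌋ = $12,817 → take SL $12,817. Book value $32,735.
Year 6: DB = ⌊$32,735 × 150%/7⌋ = $7,014; SL = ⌊$25,635/2⌋ = $12,817 → take SL $12,817. Book value $19,918.
Year 7 (final): $19,918 − $7,100 = $12,818. Book value $7,100.

$12,818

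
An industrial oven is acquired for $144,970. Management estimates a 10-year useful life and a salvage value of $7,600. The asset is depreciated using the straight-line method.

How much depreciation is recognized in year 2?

$13,737

Depreciable base = $144,970 − $7,600 = $137,370.
Annual expense = $137,370 / 10 = $13,737.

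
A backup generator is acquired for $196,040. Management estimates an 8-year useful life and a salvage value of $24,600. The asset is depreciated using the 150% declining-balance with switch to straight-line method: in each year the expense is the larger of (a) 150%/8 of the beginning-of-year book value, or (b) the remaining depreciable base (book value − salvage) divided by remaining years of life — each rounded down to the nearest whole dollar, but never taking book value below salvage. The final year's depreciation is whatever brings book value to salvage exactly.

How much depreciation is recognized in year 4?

$19,716

Depreciable base = $196,040 − $24,600 = $171,440.
Year 1: DB = ⌊$196,040 × 150%/8⌋ = $36,757; SL = ⌊$171,440/8⌋ = $21,430 → take DB $36,757. Book value $159,283.
Year 2: DB = ⌊$159,283 × 150%/8⌋ = $29,865; SL = ⌊$134,683/7⌋ = $19,240 → take DB $29,865. Book value $129,418.
Year 3: DB = ⌊$129,418 × 150%/8⌋ = $24,265; SL = ⌊$104,818/6⌋ = $17,469 → take DB $24,265. Book value $105,153.
Year 4: DB = ⌊$105,153 × 150%/8⌋ = $19,716; SL = ⌊$80,553/5⌋ = $16,110 → take DB $19,716. Book value $85,437.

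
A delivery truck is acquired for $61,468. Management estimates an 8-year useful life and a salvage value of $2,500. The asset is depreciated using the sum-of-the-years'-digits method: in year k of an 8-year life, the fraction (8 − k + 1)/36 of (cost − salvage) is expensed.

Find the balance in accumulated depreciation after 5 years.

Depreciable base = $61,468 − $2,500 = $58,968.
Sum of the years' digits = 8+7+6+5+4+3+2+1 = 36.
Year 1: $58,968 × 8/36 = $13,104. Book value $48,364.
Year 2: $58,968 × 7/36 = $11,466. Book value $36,898.
Year 3: $58,968 × 6/36 = $9,828. Book value $27,070.
Year 4: $58,968 × 5/36 = $8,190. Book value $18,880.
Year 5: $58,968 × 4/36 = $6,552. Book value $12,328.
Accumulated through year 5 = $61,468 − $12,328 = $49,140.

$49,140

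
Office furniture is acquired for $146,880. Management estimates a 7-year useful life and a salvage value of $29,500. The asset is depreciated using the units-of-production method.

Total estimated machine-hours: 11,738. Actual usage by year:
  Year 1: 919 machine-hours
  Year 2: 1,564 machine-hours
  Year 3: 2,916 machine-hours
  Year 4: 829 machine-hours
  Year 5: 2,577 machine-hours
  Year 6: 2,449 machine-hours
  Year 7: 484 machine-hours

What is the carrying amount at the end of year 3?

$92,890

Depreciable base = $146,880 − $29,500 = $117,380.
Rate = $117,380 / 11,738 machine-hours = $10 per machine-hour.
Year 1: 919 × $10 = $9,190. Book value $137,690.
Year 2: 1,564 × $10 = $15,640. Book value $122,050.
Year 3: 2,916 × $10 = $29,160. Book value $92,890.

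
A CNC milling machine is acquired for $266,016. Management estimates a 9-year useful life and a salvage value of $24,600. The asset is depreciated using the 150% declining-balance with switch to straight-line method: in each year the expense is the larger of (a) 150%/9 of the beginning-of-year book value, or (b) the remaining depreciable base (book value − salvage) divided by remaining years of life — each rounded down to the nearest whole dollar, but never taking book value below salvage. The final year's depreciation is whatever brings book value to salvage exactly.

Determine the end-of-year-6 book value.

$86,331

Depreciable base = $266,016 − $24,600 = $241,416.
Year 1: DB = ⌊$266,016 × 150%/9⌋ = $44,336; SL = ⌊$241,416/9⌋ = $26,824 → take DB $44,336. Book value $221,680.
Year 2: DB = ⌊$221,680 × 150%/9⌋ = $36,946; SL = ⌊$197,080/8⌋ = $24,635 → take DB $36,946. Book value $184,734.
Year 3: DB = ⌊$184,734 × 150%/9⌋ = $30,789; SL = ⌊$160,134/7⌋ = $22,876 → take DB $30,789. Book value $153,945.
Year 4: DB = ⌊$153,945 × 150%/9⌋ = $25,657; SL = ⌊$129,345/6⌋ = $21,557 → take DB $25,657. Book value $128,288.
Year 5: DB = ⌊$128,288 × 150%/9⌋ = $21,381; SL = ⌊$103,688/5⌋ = $20,737 → take DB $21,381. Book value $106,907.
Year 6: DB = ⌊$106,907 × 150%/9⌋ = $17,817; SL = ⌊$82,307/4⌋ = $20,576 → take SL $20,576. Book value $86,331.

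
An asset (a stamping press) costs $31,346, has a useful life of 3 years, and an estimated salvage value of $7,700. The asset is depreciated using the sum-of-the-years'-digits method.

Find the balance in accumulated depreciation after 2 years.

Depreciable base = $31,346 − $7,700 = $23,646.
Sum of the years' digits = 3+2+1 = 6.
Year 1: $23,646 × 3/6 = $11,823. Book value $19,523.
Year 2: $23,646 × 2/6 = $7,882. Book value $11,641.
Accumulated through year 2 = $31,346 − $11,641 = $19,705.

$19,705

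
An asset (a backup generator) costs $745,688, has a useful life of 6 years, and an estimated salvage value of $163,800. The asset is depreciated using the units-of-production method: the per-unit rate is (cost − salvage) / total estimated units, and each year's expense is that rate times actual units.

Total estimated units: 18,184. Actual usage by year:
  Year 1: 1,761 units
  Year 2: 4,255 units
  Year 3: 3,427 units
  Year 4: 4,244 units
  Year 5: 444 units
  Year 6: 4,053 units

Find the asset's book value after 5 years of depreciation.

Depreciable base = $745,688 − $163,800 = $581,888.
Rate = $581,888 / 18,184 units = $32 per unit.
Year 1: 1,761 × $32 = $56,352. Book value $689,336.
Year 2: 4,255 × $32 = $136,160. Book value $553,176.
Year 3: 3,427 × $32 = $109,664. Book value $443,512.
Year 4: 4,244 × $32 = $135,808. Book value $307,704.
Year 5: 444 × $32 = $14,208. Book value $293,496.

$293,496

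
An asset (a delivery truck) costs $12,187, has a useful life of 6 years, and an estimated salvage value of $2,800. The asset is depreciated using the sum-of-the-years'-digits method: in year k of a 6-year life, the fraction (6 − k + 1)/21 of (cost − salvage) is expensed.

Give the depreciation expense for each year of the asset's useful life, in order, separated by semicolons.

Depreciable base = $12,187 − $2,800 = $9,387.
Sum of the years' digits = 6+5+4+3+2+1 = 21.
Year 1: $9,387 × 6/21 = $2,682. Book value $9,505.
Year 2: $9,387 × 5/21 = $2,235. Book value $7,270.
Year 3: $9,387 × 4/21 = $1,788. Book value $5,482.
Year 4: $9,387 × 3/21 = $1,341. Book value $4,141.
Year 5: $9,387 × 2/21 = $894. Book value $3,247.
Year 6: $9,387 × 1/21 = $447. Book value $2,800.

$2,682; $2,235; $1,788; $1,341; $894; $447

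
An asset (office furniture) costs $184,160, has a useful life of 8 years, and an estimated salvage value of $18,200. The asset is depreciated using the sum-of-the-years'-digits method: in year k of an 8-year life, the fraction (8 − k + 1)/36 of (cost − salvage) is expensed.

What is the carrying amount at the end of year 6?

Depreciable base = $184,160 − $18,200 = $165,960.
Sum of the years' digits = 8+7+6+5+4+3+2+1 = 36.
Year 1: $165,960 × 8/36 = $36,880. Book value $147,280.
Year 2: $165,960 × 7/36 = $32,270. Book value $115,010.
Year 3: $165,960 × 6/36 = $27,660. Book value $87,350.
Year 4: $165,960 × 5/36 = $23,050. Book value $64,300.
Year 5: $165,960 × 4/36 = $18,440. Book value $45,860.
Year 6: $165,960 × 3/36 = $13,830. Book value $32,030.

$32,030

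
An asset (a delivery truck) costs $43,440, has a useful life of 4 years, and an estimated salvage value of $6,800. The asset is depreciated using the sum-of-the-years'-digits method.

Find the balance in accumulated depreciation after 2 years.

Depreciable base = $43,440 − $6,800 = $36,640.
Sum of the years' digits = 4+3+2+1 = 10.
Year 1: $36,640 × 4/10 = $14,656. Book value $28,784.
Year 2: $36,640 × 3/10 = $10,992. Book value $17,792.
Accumulated through year 2 = $43,440 − $17,792 = $25,648.

$25,648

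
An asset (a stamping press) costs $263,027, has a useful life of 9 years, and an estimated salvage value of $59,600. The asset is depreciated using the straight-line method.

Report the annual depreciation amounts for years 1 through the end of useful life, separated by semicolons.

$22,603; $22,603; $22,603; $22,603; $22,603; $22,603; $22,603; $22,603; $22,603

Depreciable base = $263,027 − $59,600 = $203,427.
Annual expense = $203,427 / 9 = $22,603.
End of year 1: book value $240,424.
End of year 2: book value $217,821.
End of year 3: book value $195,218.
End of year 4: book value $172,615.
End of year 5: book value $150,012.
End of year 6: book value $127,409.
End of year 7: book value $104,806.
End of year 8: book value $82,203.
End of year 9: book value $59,600.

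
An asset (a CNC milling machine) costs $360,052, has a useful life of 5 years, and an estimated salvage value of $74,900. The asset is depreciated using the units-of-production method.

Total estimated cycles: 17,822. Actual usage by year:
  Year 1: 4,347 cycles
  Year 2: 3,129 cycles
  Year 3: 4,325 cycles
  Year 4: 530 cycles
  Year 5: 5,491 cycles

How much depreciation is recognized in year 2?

Depreciable base = $360,052 − $74,900 = $285,152.
Rate = $285,152 / 17,822 cycles = $16 per cycle.
Year 1: 4,347 × $16 = $69,552. Book value $290,500.
Year 2: 3,129 × $16 = $50,064. Book value $240,436.

$50,064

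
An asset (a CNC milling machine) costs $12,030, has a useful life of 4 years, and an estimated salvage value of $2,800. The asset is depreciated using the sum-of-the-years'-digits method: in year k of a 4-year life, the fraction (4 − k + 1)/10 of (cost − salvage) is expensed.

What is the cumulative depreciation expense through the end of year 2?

$6,461

Depreciable base = $12,030 − $2,800 = $9,230.
Sum of the years' digits = 4+3+2+1 = 10.
Year 1: $9,230 × 4/10 = $3,692. Book value $8,338.
Year 2: $9,230 × 3/10 = $2,769. Book value $5,569.
Accumulated through year 2 = $12,030 − $5,569 = $6,461.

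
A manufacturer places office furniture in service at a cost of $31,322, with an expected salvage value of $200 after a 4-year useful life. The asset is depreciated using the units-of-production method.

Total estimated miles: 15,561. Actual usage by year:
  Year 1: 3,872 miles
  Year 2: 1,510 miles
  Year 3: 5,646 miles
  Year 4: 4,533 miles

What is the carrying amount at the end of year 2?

Depreciable base = $31,322 − $200 = $31,122.
Rate = $31,122 / 15,561 miles = $2 per mile.
Year 1: 3,872 × $2 = $7,744. Book value $23,578.
Year 2: 1,510 × $2 = $3,020. Book value $20,558.

$20,558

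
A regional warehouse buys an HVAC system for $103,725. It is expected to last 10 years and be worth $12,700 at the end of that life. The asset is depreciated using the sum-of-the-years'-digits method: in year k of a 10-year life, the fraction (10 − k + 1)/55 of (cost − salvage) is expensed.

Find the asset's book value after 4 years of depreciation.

Depreciable base = $103,725 − $12,700 = $91,025.
Sum of the years' digits = 10+9+8+7+6+5+4+3+2+1 = 55.
Year 1: $91,025 × 10/55 = $16,550. Book value $87,175.
Year 2: $91,025 × 9/55 = $14,895. Book value $72,280.
Year 3: $91,025 × 8/55 = $13,240. Book value $59,040.
Year 4: $91,025 × 7/55 = $11,585. Book value $47,455.

$47,455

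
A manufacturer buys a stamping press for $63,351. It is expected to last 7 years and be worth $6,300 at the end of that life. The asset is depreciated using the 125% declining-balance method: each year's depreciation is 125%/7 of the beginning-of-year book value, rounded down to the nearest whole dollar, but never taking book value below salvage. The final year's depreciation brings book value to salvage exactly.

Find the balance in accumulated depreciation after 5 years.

Depreciable base = $63,351 − $6,300 = $57,051.
Year 1: ⌊$63,351 × 125%/7⌋ = $11,312. Book value $52,039.
Year 2: ⌊$52,039 × 125%/7⌋ = $9,292. Book value $42,747.
Year 3: ⌊$42,747 × 125%/7⌋ = $7,633. Book value $35,114.
Year 4: ⌊$35,114 × 125%/7⌋ = $6,270. Book value $28,844.
Year 5: ⌊$28,844 × 125%/7⌋ = $5,150. Book value $23,694.
Accumulated through year 5 = $63,351 − $23,694 = $39,657.

$39,657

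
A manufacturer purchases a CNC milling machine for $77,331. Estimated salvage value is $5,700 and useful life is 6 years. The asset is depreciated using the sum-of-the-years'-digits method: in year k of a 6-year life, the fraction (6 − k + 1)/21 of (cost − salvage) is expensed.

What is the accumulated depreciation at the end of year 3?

$51,165

Depreciable base = $77,331 − $5,700 = $71,631.
Sum of the years' digits = 6+5+4+3+2+1 = 21.
Year 1: $71,631 × 6/21 = $20,466. Book value $56,865.
Year 2: $71,631 × 5/21 = $17,055. Book value $39,810.
Year 3: $71,631 × 4/21 = $13,644. Book value $26,166.
Accumulated through year 3 = $77,331 − $26,166 = $51,165.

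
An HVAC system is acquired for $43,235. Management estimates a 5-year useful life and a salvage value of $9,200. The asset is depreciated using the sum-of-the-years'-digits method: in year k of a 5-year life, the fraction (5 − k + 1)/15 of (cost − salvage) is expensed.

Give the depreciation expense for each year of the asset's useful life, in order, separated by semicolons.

Depreciable base = $43,235 − $9,200 = $34,035.
Sum of the years' digits = 5+4+3+2+1 = 15.
Year 1: $34,035 × 5/15 = $11,345. Book value $31,890.
Year 2: $34,035 × 4/15 = $9,076. Book value $22,814.
Year 3: $34,035 × 3/15 = $6,807. Book value $16,007.
Year 4: $34,035 × 2/15 = $4,538. Book value $11,469.
Year 5: $34,035 × 1/15 = $2,269. Book value $9,200.

$11,345; $9,076; $6,807; $4,538; $2,269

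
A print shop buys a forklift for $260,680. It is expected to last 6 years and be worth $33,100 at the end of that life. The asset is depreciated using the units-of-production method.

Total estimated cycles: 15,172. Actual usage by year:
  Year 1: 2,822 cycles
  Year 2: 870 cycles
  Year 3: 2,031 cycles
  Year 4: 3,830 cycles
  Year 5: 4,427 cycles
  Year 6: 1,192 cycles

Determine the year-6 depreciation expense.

Depreciable base = $260,680 − $33,100 = $227,580.
Rate = $227,580 / 15,172 cycles = $15 per cycle.
Year 1: 2,822 × $15 = $42,330. Book value $218,350.
Year 2: 870 × $15 = $13,050. Book value $205,300.
Year 3: 2,031 × $15 = $30,465. Book value $174,835.
Year 4: 3,830 × $15 = $57,450. Book value $117,385.
Year 5: 4,427 × $15 = $66,405. Book value $50,980.
Year 6: 1,192 × $15 = $17,880. Book value $33,100.

$17,880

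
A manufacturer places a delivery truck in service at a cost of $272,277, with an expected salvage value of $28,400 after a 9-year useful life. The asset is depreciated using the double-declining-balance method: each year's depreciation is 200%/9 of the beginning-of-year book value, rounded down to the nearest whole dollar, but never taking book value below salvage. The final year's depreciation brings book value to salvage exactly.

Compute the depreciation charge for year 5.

$22,142

Depreciable base = $272,277 − $28,400 = $243,877.
Year 1: ⌊$272,277 × 200%/9⌋ = $60,506. Book value $211,771.
Year 2: ⌊$211,771 × 200%/9⌋ = $47,060. Book value $164,711.
Year 3: ⌊$164,711 × 200%/9⌋ = $36,602. Book value $128,109.
Year 4: ⌊$128,109 × 200%/9⌋ = $28,468. Book value $99,641.
Year 5: ⌊$99,641 × 200%/9⌋ = $22,142. Book value $77,499.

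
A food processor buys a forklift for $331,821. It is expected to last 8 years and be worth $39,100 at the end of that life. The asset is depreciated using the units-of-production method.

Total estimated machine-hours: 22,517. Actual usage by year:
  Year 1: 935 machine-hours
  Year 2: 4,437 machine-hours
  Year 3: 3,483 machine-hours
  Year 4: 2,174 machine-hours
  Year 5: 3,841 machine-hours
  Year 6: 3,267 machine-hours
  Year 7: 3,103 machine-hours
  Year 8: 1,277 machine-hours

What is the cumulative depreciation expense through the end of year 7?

$276,120

Depreciable base = $331,821 − $39,100 = $292,721.
Rate = $292,721 / 22,517 machine-hours = $13 per machine-hour.
Year 1: 935 × $13 = $12,155. Book value $319,666.
Year 2: 4,437 × $13 = $57,681. Book value $261,985.
Year 3: 3,483 × $13 = $45,279. Book value $216,706.
Year 4: 2,174 × $13 = $28,262. Book value $188,444.
Year 5: 3,841 × $13 = $49,933. Book value $138,511.
Year 6: 3,267 × $13 = $42,471. Book value $96,040.
Year 7: 3,103 × $13 = $40,339. Book value $55,701.
Accumulated through year 7 = $331,821 − $55,701 = $276,120.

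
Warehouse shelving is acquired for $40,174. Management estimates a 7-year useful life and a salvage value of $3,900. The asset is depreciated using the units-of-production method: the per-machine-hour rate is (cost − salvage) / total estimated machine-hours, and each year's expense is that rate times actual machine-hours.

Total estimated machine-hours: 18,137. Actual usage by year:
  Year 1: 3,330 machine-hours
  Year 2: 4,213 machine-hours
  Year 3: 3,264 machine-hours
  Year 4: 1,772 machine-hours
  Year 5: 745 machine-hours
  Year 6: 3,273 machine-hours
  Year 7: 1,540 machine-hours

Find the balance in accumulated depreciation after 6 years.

$33,194

Depreciable base = $40,174 − $3,900 = $36,274.
Rate = $36,274 / 18,137 machine-hours = $2 per machine-hour.
Year 1: 3,330 × $2 = $6,660. Book value $33,514.
Year 2: 4,213 × $2 = $8,426. Book value $25,088.
Year 3: 3,264 × $2 = $6,528. Book value $18,560.
Year 4: 1,772 × $2 = $3,544. Book value $15,016.
Year 5: 745 × $2 = $1,490. Book value $13,526.
Year 6: 3,273 × $2 = $6,546. Book value $6,980.
Accumulated through year 6 = $40,174 − $6,980 = $33,194.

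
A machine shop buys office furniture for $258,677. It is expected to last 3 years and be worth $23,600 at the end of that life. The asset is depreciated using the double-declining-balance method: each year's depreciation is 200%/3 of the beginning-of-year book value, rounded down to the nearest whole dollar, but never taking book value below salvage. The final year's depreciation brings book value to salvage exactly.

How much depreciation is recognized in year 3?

$5,142

Depreciable base = $258,677 − $23,600 = $235,077.
Year 1: ⌊$258,677 × 200%/3⌋ = $172,451. Book value $86,226.
Year 2: ⌊$86,226 × 200%/3⌋ = $57,484. Book value $28,742.
Year 3 (final): $28,742 − $23,600 = $5,142. Book value $23,600.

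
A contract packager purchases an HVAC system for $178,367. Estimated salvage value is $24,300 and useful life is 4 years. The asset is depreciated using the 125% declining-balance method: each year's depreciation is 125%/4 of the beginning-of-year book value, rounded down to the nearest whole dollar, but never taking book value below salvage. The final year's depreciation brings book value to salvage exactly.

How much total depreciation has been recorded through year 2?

$94,060

Depreciable base = $178,367 − $24,300 = $154,067.
Year 1: ⌊$178,367 × 125%/4⌋ = $55,739. Book value $122,628.
Year 2: ⌊$122,628 × 125%/4⌋ = $38,321. Book value $84,307.
Accumulated through year 2 = $178,367 − $84,307 = $94,060.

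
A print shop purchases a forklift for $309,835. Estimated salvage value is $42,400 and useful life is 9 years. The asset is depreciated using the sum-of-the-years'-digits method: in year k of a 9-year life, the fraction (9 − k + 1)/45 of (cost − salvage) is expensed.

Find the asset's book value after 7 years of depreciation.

$60,229

Depreciable base = $309,835 − $42,400 = $267,435.
Sum of the years' digits = 9+8+7+6+5+4+3+2+1 = 45.
Year 1: $267,435 × 9/45 = $53,487. Book value $256,348.
Year 2: $267,435 × 8/45 = $47,544. Book value $208,804.
Year 3: $267,435 × 7/45 = $41,601. Book value $167,203.
Year 4: $267,435 × 6/45 = $35,658. Book value $131,545.
Year 5: $267,435 × 5/45 = $29,715. Book value $101,830.
Year 6: $267,435 × 4/45 = $23,772. Book value $78,058.
Year 7: $267,435 × 3/45 = $17,829. Book value $60,229.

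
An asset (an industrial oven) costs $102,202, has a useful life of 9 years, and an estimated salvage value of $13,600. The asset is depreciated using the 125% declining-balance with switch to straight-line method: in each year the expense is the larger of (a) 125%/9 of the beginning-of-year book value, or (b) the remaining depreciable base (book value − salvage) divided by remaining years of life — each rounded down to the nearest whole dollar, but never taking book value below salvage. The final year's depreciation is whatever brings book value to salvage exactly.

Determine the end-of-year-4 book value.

Depreciable base = $102,202 − $13,600 = $88,602.
Year 1: DB = ⌊$102,202 × 125%/9⌋ = $14,194; SL = ⌊$88,602/9⌋ = $9,844 → take DB $14,194. Book value $88,008.
Year 2: DB = ⌊$88,008 × 125%/9⌋ = $12,223; SL = ⌊$74,408/8⌋ = $9,301 → take DB $12,223. Book value $75,785.
Year 3: DB = ⌊$75,785 × 125%/9⌋ = $10,525; SL = ⌊$62,185/7⌋ = $8,883 → take DB $10,525. Book value $65,260.
Year 4: DB = ⌊$65,260 × 125%/9⌋ = $9,063; SL = ⌊$51,660/6⌋ = $8,610 → take DB $9,063. Book value $56,197.

$56,197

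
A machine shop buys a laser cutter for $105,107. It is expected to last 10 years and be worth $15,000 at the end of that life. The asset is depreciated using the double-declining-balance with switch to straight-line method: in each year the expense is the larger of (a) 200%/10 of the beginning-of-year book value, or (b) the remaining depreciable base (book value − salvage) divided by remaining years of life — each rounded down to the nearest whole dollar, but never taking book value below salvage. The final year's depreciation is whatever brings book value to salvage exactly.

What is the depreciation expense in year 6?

Depreciable base = $105,107 − $15,000 = $90,107.
Year 1: DB = ⌊$105,107 × 200%/10⌋ = $21,021; SL = ⌊$90,107/10⌋ = $9,010 → take DB $21,021. Book value $84,086.
Year 2: DB = ⌊$84,086 × 200%/10⌋ = $16,817; SL = ⌊$69,086/9⌋ = $7,676 → take DB $16,817. Book value $67,269.
Year 3: DB = ⌊$67,269 × 200%/10⌋ = $13,453; SL = ⌊$52,269/8⌋ = $6,533 → take DB $13,453. Book value $53,816.
Year 4: DB = ⌊$53,816 × 200%/10⌋ = $10,763; SL = ⌊$38,816/7⌋ = $5,545 → take DB $10,763. Book value $43,053.
Year 5: DB = ⌊$43,053 × 200%/10⌋ = $8,610; SL = ⌊$28,053/6⌋ = $4,675 → take DB $8,610. Book value $34,443.
Year 6: DB = ⌊$34,443 × 200%/10⌋ = $6,888; SL = ⌊$19,443/5⌋ = $3,888 → take DB $6,888. Book value $27,555.

$6,888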